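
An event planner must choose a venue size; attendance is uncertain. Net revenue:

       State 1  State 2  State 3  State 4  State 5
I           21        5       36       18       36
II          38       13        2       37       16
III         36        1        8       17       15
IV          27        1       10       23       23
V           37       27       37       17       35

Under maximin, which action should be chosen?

V

Row minima: I=5, II=2, III=1, IV=1, V=17
Best worst-case = 17 → V.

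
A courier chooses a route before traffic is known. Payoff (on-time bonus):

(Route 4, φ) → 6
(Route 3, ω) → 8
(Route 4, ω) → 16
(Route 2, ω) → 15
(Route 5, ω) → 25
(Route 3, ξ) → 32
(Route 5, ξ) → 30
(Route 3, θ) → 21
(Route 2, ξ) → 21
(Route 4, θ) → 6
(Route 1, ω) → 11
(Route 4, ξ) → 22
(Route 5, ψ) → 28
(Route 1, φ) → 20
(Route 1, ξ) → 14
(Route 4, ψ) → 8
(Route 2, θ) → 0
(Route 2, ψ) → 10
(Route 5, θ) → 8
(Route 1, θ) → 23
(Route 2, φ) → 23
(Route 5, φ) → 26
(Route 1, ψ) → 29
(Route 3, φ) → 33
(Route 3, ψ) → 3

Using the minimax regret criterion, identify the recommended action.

Route 5

Column bests: θ=23, φ=33, ψ=29, ω=25, ξ=32.
Route 1 regrets: 0, 13, 0, 14, 18 → max 18
Route 2 regrets: 23, 10, 19, 10, 11 → max 23
Route 3 regrets: 2, 0, 26, 17, 0 → max 26
Route 4 regrets: 17, 27, 21, 9, 10 → max 27
Route 5 regrets: 15, 7, 1, 0, 2 → max 15
Smallest max regret = 15 → Route 5.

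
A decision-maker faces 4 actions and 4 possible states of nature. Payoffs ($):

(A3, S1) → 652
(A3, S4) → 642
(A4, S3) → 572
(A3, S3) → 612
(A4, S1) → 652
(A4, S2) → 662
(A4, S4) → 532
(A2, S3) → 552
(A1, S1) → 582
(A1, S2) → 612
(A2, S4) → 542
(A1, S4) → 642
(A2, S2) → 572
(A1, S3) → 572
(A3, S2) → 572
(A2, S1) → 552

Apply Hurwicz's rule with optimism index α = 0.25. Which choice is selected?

A1: 0.25·642 + 0.75·572 = 589.5
A2: 0.25·572 + 0.75·542 = 549.5
A3: 0.25·652 + 0.75·572 = 592
A4: 0.25·662 + 0.75·532 = 564.5
Highest Hurwicz score = 592 → A3.

A3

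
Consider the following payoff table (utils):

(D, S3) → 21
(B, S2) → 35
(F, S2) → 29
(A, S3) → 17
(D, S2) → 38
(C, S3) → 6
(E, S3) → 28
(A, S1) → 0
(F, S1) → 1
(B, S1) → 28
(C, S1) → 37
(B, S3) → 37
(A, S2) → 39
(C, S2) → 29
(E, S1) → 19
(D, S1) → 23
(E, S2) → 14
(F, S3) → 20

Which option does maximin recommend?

Row minima: A=0, B=28, C=6, D=21, E=14, F=1
Best worst-case = 28 → B.

B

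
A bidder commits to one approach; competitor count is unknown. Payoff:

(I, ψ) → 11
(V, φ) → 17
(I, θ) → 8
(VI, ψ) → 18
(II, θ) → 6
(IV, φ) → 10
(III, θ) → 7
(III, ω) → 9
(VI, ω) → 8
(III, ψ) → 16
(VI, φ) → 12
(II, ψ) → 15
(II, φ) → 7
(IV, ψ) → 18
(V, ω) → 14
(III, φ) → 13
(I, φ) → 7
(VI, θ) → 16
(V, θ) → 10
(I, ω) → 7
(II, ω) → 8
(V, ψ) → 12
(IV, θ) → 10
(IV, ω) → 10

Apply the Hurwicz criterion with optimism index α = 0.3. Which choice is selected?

IV

I: 0.3·11 + 0.7·7 = 8.2
II: 0.3·15 + 0.7·6 = 8.7
III: 0.3·16 + 0.7·7 = 9.7
IV: 0.3·18 + 0.7·10 = 12.4
V: 0.3·17 + 0.7·10 = 12.1
VI: 0.3·18 + 0.7·8 = 11
Highest Hurwicz score = 12.4 → IV.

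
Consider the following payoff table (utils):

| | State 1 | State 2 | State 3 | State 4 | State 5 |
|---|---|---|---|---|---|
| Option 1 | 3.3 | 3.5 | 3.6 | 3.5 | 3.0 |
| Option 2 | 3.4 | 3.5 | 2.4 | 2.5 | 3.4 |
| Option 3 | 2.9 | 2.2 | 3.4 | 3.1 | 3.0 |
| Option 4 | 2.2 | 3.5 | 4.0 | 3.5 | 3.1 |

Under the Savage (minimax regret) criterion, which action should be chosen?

Option 1

Column bests: State 1=3.4, State 2=3.5, State 3=4.0, State 4=3.5, State 5=3.4.
Option 1 regrets: 0.1, 0.0, 0.4, 0.0, 0.4 → max 0.4
Option 2 regrets: 0.0, 0.0, 1.6, 1.0, 0.0 → max 1.6
Option 3 regrets: 0.5, 1.3, 0.6, 0.4, 0.4 → max 1.3
Option 4 regrets: 1.2, 0.0, 0.0, 0.0, 0.3 → max 1.2
Smallest max regret = 0.4 → Option 1.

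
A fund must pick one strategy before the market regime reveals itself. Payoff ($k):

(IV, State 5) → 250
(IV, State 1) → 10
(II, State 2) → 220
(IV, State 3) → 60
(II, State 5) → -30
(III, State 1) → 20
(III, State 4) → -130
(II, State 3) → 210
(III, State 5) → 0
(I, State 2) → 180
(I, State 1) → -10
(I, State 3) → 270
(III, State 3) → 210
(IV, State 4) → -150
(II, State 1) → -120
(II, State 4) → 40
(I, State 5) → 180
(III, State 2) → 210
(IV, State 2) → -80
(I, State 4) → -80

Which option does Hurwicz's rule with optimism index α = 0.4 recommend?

I

I: 0.4·270 + 0.6·(-80) = 60
II: 0.4·220 + 0.6·(-120) = 16
III: 0.4·210 + 0.6·(-130) = 6
IV: 0.4·250 + 0.6·(-150) = 10
Highest Hurwicz score = 60 → I.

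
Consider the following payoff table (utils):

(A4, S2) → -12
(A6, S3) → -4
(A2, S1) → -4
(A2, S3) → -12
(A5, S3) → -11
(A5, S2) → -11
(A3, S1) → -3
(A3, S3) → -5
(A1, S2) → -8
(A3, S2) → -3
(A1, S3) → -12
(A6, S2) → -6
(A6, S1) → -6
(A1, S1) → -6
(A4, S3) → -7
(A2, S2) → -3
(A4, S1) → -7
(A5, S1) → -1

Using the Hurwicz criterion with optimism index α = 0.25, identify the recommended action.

A3

A1: 0.25·(-6) + 0.75·(-12) = -10.5
A2: 0.25·(-3) + 0.75·(-12) = -9.75
A3: 0.25·(-3) + 0.75·(-5) = -4.5
A4: 0.25·(-7) + 0.75·(-12) = -10.75
A5: 0.25·(-1) + 0.75·(-11) = -8.5
A6: 0.25·(-4) + 0.75·(-6) = -5.5
Highest Hurwicz score = -4.5 → A3.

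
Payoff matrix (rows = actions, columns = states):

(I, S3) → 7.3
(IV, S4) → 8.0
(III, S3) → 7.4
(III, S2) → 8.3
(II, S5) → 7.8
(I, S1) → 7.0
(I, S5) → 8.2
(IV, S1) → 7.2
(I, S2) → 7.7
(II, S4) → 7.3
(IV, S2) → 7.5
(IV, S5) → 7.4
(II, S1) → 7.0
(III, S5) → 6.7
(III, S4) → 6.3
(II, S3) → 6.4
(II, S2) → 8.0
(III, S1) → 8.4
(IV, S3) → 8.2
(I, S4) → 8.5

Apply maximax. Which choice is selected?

I

Row maxima: I=8.5, II=8.0, III=8.4, IV=8.2
Best best-case = 8.5 → I.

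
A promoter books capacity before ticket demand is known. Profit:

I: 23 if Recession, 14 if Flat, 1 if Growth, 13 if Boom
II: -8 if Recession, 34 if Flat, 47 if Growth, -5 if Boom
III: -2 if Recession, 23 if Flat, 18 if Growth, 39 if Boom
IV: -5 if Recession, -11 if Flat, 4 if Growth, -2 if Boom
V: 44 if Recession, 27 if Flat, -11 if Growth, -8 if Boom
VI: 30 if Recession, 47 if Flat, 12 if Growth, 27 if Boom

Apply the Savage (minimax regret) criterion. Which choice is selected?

VI

Column bests: Recession=44, Flat=47, Growth=47, Boom=39.
I regrets: 21, 33, 46, 26 → max 46
II regrets: 52, 13, 0, 44 → max 52
III regrets: 46, 24, 29, 0 → max 46
IV regrets: 49, 58, 43, 41 → max 58
V regrets: 0, 20, 58, 47 → max 58
VI regrets: 14, 0, 35, 12 → max 35
Smallest max regret = 35 → VI.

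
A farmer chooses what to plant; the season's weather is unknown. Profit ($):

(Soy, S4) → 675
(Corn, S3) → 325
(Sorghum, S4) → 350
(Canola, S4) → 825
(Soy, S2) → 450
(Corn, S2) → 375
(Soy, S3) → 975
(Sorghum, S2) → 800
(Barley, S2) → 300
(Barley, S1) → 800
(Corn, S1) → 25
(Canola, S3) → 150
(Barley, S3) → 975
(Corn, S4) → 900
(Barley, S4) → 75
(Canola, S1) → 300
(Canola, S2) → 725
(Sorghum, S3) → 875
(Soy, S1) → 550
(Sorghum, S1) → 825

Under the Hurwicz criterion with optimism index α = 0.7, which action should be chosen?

Soy: 0.7·975 + 0.3·450 = 817.5
Corn: 0.7·900 + 0.3·25 = 637.5
Canola: 0.7·825 + 0.3·150 = 622.5
Barley: 0.7·975 + 0.3·75 = 705
Sorghum: 0.7·875 + 0.3·350 = 717.5
Highest Hurwicz score = 817.5 → Soy.

Soy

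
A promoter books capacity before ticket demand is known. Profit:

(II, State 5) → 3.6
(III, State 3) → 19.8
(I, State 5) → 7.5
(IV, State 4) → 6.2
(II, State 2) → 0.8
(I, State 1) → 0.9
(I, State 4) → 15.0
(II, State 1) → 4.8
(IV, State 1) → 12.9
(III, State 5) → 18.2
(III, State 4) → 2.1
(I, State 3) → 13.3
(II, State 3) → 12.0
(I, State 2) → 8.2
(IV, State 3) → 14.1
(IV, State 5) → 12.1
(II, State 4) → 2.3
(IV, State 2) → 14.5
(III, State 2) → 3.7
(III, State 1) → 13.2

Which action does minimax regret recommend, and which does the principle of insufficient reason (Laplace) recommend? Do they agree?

minimax regret → IV; laplace → IV (agree)

Column bests: State 1=13.2, State 2=14.5, State 3=19.8, State 4=15.0, State 5=18.2.
I regrets: 12.3, 6.3, 6.5, 0.0, 10.7 → max 12.3
II regrets: 8.4, 13.7, 7.8, 12.7, 14.6 → max 14.6
III regrets: 0.0, 10.8, 0.0, 12.9, 0.0 → max 12.9
IV regrets: 0.3, 0.0, 5.7, 8.8, 6.1 → max 8.8
Smallest max regret = 8.8 → IV.
Row averages: I=8.98, II=4.7, III=11.4, IV=11.96
Highest average = 11.96 → IV.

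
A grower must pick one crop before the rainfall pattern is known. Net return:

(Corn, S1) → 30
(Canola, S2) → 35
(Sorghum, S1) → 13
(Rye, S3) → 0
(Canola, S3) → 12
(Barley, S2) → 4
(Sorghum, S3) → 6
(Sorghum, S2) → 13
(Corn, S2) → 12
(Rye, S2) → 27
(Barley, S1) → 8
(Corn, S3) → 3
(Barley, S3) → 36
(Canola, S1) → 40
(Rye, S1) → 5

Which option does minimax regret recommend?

Column bests: S1=40, S2=35, S3=36.
Barley regrets: 32, 31, 0 → max 32
Corn regrets: 10, 23, 33 → max 33
Canola regrets: 0, 0, 24 → max 24
Rye regrets: 35, 8, 36 → max 36
Sorghum regrets: 27, 22, 30 → max 30
Smallest max regret = 24 → Canola.

Canola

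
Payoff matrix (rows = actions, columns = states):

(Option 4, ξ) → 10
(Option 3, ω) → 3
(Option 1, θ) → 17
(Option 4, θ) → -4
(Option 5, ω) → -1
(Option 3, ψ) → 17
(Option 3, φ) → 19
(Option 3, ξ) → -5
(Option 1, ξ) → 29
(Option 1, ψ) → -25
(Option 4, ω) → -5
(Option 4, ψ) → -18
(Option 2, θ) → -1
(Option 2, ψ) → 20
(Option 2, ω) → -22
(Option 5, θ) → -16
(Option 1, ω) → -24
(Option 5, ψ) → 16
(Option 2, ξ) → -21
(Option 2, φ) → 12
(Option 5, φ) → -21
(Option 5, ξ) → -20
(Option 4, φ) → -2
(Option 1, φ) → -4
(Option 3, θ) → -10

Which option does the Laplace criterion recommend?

Row averages: Option 1=-1.4, Option 2=-2.4, Option 3=4.8, Option 4=-3.8, Option 5=-8.4
Highest average = 4.8 → Option 3.

Option 3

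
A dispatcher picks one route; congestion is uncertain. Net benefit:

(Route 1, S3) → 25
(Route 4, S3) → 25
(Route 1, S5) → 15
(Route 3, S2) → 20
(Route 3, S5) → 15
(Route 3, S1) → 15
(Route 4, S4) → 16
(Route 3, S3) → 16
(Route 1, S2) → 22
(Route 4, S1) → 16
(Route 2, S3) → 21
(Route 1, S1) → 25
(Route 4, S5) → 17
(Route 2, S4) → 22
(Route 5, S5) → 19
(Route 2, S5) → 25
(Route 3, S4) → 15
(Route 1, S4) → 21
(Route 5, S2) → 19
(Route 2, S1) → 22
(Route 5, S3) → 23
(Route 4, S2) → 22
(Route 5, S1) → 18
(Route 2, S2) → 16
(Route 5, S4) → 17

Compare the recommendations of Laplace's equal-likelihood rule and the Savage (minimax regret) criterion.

Row averages: Route 1=21.6, Route 2=21.2, Route 3=16.2, Route 4=19.2, Route 5=19.2
Highest average = 21.6 → Route 1.
Column bests: S1=25, S2=22, S3=25, S4=22, S5=25.
Route 1 regrets: 0, 0, 0, 1, 10 → max 10
Route 2 regrets: 3, 6, 4, 0, 0 → max 6
Route 3 regrets: 10, 2, 9, 7, 10 → max 10
Route 4 regrets: 9, 0, 0, 6, 8 → max 9
Route 5 regrets: 7, 3, 2, 5, 6 → max 7
Smallest max regret = 6 → Route 2.

laplace → Route 1; minimax regret → Route 2 (disagree)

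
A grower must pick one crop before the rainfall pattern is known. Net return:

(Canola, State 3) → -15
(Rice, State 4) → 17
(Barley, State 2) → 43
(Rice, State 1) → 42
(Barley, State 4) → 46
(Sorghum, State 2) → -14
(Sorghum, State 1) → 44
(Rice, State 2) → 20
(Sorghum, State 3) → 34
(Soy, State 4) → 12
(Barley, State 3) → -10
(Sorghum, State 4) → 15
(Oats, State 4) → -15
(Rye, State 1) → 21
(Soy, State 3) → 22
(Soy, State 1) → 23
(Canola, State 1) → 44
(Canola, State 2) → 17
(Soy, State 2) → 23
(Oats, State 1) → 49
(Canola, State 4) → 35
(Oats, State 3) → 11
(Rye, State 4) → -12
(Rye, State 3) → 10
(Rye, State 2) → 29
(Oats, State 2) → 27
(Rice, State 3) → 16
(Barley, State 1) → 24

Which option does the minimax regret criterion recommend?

Column bests: State 1=49, State 2=43, State 3=34, State 4=46.
Oats regrets: 0, 16, 23, 61 → max 61
Rice regrets: 7, 23, 18, 29 → max 29
Sorghum regrets: 5, 57, 0, 31 → max 57
Canola regrets: 5, 26, 49, 11 → max 49
Barley regrets: 25, 0, 44, 0 → max 44
Soy regrets: 26, 20, 12, 34 → max 34
Rye regrets: 28, 14, 24, 58 → max 58
Smallest max regret = 29 → Rice.

Rice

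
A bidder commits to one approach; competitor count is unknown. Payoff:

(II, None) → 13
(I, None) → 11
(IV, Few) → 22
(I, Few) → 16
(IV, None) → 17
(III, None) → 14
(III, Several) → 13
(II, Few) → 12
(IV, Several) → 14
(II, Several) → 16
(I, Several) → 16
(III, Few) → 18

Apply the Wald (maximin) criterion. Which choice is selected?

Row minima: I=11, II=12, III=13, IV=14
Best worst-case = 14 → IV.

IV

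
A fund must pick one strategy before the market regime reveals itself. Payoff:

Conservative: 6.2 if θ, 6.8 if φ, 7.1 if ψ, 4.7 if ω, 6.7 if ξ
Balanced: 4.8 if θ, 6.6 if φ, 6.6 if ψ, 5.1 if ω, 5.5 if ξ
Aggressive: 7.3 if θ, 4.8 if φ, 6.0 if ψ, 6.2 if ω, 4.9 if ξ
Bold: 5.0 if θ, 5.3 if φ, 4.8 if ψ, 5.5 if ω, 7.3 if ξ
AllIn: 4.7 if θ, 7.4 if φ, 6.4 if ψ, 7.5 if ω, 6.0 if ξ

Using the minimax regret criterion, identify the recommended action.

Bold

Column bests: θ=7.3, φ=7.4, ψ=7.1, ω=7.5, ξ=7.3.
Conservative regrets: 1.1, 0.6, 0.0, 2.8, 0.6 → max 2.8
Balanced regrets: 2.5, 0.8, 0.5, 2.4, 1.8 → max 2.5
Aggressive regrets: 0.0, 2.6, 1.1, 1.3, 2.4 → max 2.6
Bold regrets: 2.3, 2.1, 2.3, 2.0, 0.0 → max 2.3
AllIn regrets: 2.6, 0.0, 0.7, 0.0, 1.3 → max 2.6
Smallest max regret = 2.3 → Bold.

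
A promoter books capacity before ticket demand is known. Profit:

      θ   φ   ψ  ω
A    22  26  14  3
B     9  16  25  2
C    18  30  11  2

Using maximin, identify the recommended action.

A

Row minima: A=3, B=2, C=2
Best worst-case = 3 → A.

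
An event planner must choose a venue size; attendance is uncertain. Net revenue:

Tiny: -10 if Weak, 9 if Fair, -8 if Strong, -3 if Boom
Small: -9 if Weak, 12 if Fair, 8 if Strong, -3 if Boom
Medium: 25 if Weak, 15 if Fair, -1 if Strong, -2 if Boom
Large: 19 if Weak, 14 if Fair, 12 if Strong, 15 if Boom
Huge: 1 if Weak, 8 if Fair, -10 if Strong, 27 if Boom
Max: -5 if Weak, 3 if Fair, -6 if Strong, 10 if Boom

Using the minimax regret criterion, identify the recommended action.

Large

Column bests: Weak=25, Fair=15, Strong=12, Boom=27.
Tiny regrets: 35, 6, 20, 30 → max 35
Small regrets: 34, 3, 4, 30 → max 34
Medium regrets: 0, 0, 13, 29 → max 29
Large regrets: 6, 1, 0, 12 → max 12
Huge regrets: 24, 7, 22, 0 → max 24
Max regrets: 30, 12, 18, 17 → max 30
Smallest max regret = 12 → Large.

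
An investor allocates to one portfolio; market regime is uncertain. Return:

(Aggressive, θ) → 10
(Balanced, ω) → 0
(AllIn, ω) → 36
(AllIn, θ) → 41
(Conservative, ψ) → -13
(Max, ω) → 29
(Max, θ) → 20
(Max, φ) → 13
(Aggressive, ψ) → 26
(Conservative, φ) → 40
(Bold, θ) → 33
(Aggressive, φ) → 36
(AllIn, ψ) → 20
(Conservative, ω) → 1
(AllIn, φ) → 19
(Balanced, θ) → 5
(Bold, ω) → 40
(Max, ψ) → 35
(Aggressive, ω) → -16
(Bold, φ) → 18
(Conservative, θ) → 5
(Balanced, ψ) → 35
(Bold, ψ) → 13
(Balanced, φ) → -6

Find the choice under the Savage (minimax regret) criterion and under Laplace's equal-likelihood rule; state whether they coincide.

Column bests: θ=41, φ=40, ψ=35, ω=40.
Conservative regrets: 36, 0, 48, 39 → max 48
Balanced regrets: 36, 46, 0, 40 → max 46
Aggressive regrets: 31, 4, 9, 56 → max 56
Bold regrets: 8, 22, 22, 0 → max 22
AllIn regrets: 0, 21, 15, 4 → max 21
Max regrets: 21, 27, 0, 11 → max 27
Smallest max regret = 21 → AllIn.
Row averages: Conservative=8.25, Balanced=8.5, Aggressive=14, Bold=26, AllIn=29, Max=24.25
Highest average = 29 → AllIn.

minimax regret → AllIn; laplace → AllIn (agree)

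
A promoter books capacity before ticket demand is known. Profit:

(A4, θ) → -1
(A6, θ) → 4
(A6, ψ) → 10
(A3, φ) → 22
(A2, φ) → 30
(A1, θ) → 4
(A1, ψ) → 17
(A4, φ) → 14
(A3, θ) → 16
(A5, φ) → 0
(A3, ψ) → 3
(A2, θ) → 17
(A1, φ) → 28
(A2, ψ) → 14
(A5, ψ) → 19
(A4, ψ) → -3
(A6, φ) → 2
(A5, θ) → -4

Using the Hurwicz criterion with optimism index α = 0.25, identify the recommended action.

A1: 0.25·28 + 0.75·4 = 10
A2: 0.25·30 + 0.75·14 = 18
A3: 0.25·22 + 0.75·3 = 7.75
A4: 0.25·14 + 0.75·(-3) = 1.25
A5: 0.25·19 + 0.75·(-4) = 1.75
A6: 0.25·10 + 0.75·2 = 4
Highest Hurwicz score = 18 → A2.

A2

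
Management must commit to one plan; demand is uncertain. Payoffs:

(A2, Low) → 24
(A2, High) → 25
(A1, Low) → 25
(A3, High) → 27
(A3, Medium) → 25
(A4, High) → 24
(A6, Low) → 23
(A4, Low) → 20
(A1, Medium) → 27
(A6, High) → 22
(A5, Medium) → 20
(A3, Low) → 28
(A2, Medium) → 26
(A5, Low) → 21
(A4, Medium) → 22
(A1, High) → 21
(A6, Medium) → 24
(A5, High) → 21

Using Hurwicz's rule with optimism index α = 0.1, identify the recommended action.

A3

A1: 0.1·27 + 0.9·21 = 21.6
A2: 0.1·26 + 0.9·24 = 24.2
A3: 0.1·28 + 0.9·25 = 25.3
A4: 0.1·24 + 0.9·20 = 20.4
A5: 0.1·21 + 0.9·20 = 20.1
A6: 0.1·24 + 0.9·22 = 22.2
Highest Hurwicz score = 25.3 → A3.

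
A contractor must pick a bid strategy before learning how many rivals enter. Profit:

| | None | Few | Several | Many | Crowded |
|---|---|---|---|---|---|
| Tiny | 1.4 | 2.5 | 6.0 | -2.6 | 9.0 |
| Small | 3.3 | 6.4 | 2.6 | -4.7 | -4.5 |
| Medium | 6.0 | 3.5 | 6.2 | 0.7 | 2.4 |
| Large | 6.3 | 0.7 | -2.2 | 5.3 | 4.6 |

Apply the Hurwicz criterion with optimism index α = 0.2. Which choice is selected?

Medium

Tiny: 0.2·9.0 + 0.8·(-2.6) = -0.28
Small: 0.2·6.4 + 0.8·(-4.7) = -2.48
Medium: 0.2·6.2 + 0.8·0.7 = 1.8
Large: 0.2·6.3 + 0.8·(-2.2) = -0.5
Highest Hurwicz score = 1.8 → Medium.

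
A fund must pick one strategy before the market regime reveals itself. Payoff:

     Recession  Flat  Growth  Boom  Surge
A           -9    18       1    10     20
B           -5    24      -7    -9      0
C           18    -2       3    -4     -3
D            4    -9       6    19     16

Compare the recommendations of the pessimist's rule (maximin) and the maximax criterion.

Row minima: A=-9, B=-9, C=-4, D=-9
Best worst-case = -4 → C.
Row maxima: A=20, B=24, C=18, D=19
Best best-case = 24 → B.

maximin → C; maximax → B (disagree)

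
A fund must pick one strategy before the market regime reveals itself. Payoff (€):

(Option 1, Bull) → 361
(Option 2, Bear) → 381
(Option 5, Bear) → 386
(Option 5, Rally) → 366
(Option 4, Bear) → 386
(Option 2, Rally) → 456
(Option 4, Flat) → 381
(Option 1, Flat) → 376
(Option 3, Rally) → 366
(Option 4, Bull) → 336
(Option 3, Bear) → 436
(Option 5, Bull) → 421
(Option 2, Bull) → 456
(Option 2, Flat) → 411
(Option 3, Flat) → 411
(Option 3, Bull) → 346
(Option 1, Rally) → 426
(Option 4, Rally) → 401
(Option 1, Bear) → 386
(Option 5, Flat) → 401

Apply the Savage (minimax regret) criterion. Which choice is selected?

Column bests: Bear=436, Flat=411, Bull=456, Rally=456.
Option 1 regrets: 50, 35, 95, 30 → max 95
Option 2 regrets: 55, 0, 0, 0 → max 55
Option 3 regrets: 0, 0, 110, 90 → max 110
Option 4 regrets: 50, 30, 120, 55 → max 120
Option 5 regrets: 50, 10, 35, 90 → max 90
Smallest max regret = 55 → Option 2.

Option 2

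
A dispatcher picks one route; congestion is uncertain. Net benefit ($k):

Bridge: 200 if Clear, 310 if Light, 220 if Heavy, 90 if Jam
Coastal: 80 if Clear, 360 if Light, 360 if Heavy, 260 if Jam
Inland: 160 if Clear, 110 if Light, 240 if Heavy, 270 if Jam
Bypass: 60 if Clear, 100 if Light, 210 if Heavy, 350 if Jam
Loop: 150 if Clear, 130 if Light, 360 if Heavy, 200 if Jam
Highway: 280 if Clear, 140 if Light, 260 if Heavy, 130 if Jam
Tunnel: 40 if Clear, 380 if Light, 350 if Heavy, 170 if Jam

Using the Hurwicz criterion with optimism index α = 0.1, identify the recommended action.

Bridge: 0.1·310 + 0.9·90 = 112
Coastal: 0.1·360 + 0.9·80 = 108
Inland: 0.1·270 + 0.9·110 = 126
Bypass: 0.1·350 + 0.9·60 = 89
Loop: 0.1·360 + 0.9·130 = 153
Highway: 0.1·280 + 0.9·130 = 145
Tunnel: 0.1·380 + 0.9·40 = 74
Highest Hurwicz score = 153 → Loop.

Loop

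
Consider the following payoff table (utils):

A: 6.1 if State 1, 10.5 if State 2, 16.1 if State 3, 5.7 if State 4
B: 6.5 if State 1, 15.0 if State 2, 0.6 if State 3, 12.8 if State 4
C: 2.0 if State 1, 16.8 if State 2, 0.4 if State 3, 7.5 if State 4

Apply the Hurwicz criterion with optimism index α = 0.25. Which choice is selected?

A: 0.25·16.1 + 0.75·5.7 = 8.3
B: 0.25·15.0 + 0.75·0.6 = 4.2
C: 0.25·16.8 + 0.75·0.4 = 4.5
Highest Hurwicz score = 8.3 → A.

A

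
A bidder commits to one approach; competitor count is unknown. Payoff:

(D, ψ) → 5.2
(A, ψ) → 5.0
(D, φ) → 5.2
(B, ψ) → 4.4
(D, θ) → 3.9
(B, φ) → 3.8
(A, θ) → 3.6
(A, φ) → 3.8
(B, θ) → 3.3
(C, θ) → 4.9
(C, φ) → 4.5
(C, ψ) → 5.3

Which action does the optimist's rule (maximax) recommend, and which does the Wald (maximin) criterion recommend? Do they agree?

maximax → C; maximin → C (agree)

Row maxima: A=5.0, B=4.4, C=5.3, D=5.2
Best best-case = 5.3 → C.
Row minima: A=3.6, B=3.3, C=4.5, D=3.9
Best worst-case = 4.5 → C.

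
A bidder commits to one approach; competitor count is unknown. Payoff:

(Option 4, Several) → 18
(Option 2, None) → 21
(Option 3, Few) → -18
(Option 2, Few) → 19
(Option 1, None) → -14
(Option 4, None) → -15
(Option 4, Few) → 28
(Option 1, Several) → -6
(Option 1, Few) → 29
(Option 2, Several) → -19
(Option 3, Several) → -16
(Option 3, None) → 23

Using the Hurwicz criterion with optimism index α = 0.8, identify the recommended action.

Option 1: 0.8·29 + 0.2·(-14) = 20.4
Option 2: 0.8·21 + 0.2·(-19) = 13
Option 3: 0.8·23 + 0.2·(-18) = 14.8
Option 4: 0.8·28 + 0.2·(-15) = 19.4
Highest Hurwicz score = 20.4 → Option 1.

Option 1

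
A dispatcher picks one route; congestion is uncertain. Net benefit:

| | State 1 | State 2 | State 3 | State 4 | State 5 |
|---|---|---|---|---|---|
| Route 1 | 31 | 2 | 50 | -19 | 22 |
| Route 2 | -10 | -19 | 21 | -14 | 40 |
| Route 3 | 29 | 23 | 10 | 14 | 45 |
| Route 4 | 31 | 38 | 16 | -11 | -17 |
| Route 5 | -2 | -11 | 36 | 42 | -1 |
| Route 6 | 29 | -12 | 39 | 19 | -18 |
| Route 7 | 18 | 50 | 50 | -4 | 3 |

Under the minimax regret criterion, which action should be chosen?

Route 3

Column bests: State 1=31, State 2=50, State 3=50, State 4=42, State 5=45.
Route 1 regrets: 0, 48, 0, 61, 23 → max 61
Route 2 regrets: 41, 69, 29, 56, 5 → max 69
Route 3 regrets: 2, 27, 40, 28, 0 → max 40
Route 4 regrets: 0, 12, 34, 53, 62 → max 62
Route 5 regrets: 33, 61, 14, 0, 46 → max 61
Route 6 regrets: 2, 62, 11, 23, 63 → max 63
Route 7 regrets: 13, 0, 0, 46, 42 → max 46
Smallest max regret = 40 → Route 3.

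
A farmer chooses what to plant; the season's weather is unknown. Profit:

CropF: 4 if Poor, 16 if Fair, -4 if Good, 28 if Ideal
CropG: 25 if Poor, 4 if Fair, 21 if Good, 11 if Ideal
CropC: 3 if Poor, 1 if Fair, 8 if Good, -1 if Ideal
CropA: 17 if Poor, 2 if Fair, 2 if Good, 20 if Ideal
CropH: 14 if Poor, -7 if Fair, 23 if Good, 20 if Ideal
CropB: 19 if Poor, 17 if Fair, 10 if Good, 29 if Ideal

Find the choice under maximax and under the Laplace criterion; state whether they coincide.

Row maxima: CropF=28, CropG=25, CropC=8, CropA=20, CropH=23, CropB=29
Best best-case = 29 → CropB.
Row averages: CropF=11, CropG=15.25, CropC=2.75, CropA=10.25, CropH=12.5, CropB=18.75
Highest average = 18.75 → CropB.

maximax → CropB; laplace → CropB (agree)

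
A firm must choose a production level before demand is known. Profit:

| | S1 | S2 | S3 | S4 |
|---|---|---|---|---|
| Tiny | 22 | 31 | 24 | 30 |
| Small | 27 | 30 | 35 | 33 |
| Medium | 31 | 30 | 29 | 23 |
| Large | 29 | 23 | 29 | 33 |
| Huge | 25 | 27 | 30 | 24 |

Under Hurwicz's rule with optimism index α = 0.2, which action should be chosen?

Small

Tiny: 0.2·31 + 0.8·22 = 23.8
Small: 0.2·35 + 0.8·27 = 28.6
Medium: 0.2·31 + 0.8·23 = 24.6
Large: 0.2·33 + 0.8·23 = 25
Huge: 0.2·30 + 0.8·24 = 25.2
Highest Hurwicz score = 28.6 → Small.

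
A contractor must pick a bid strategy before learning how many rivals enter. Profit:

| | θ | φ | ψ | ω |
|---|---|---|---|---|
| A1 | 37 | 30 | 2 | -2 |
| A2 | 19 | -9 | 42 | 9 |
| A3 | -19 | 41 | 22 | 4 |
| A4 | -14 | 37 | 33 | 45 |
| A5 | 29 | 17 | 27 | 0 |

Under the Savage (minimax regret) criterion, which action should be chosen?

Column bests: θ=37, φ=41, ψ=42, ω=45.
A1 regrets: 0, 11, 40, 47 → max 47
A2 regrets: 18, 50, 0, 36 → max 50
A3 regrets: 56, 0, 20, 41 → max 56
A4 regrets: 51, 4, 9, 0 → max 51
A5 regrets: 8, 24, 15, 45 → max 45
Smallest max regret = 45 → A5.

A5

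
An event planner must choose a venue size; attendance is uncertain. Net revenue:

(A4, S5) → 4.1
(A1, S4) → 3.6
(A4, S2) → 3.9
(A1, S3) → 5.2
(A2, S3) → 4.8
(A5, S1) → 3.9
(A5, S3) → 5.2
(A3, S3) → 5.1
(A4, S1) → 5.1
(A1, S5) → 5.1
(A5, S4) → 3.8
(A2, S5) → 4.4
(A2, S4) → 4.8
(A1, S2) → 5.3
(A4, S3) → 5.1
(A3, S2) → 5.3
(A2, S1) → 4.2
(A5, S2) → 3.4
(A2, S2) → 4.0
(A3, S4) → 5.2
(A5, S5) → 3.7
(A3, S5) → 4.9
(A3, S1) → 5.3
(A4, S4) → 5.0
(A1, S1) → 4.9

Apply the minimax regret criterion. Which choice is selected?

Column bests: S1=5.3, S2=5.3, S3=5.2, S4=5.2, S5=5.1.
A1 regrets: 0.4, 0.0, 0.0, 1.6, 0.0 → max 1.6
A2 regrets: 1.1, 1.3, 0.4, 0.4, 0.7 → max 1.3
A3 regrets: 0.0, 0.0, 0.1, 0.0, 0.2 → max 0.2
A4 regrets: 0.2, 1.4, 0.1, 0.2, 1.0 → max 1.4
A5 regrets: 1.4, 1.9, 0.0, 1.4, 1.4 → max 1.9
Smallest max regret = 0.2 → A3.

A3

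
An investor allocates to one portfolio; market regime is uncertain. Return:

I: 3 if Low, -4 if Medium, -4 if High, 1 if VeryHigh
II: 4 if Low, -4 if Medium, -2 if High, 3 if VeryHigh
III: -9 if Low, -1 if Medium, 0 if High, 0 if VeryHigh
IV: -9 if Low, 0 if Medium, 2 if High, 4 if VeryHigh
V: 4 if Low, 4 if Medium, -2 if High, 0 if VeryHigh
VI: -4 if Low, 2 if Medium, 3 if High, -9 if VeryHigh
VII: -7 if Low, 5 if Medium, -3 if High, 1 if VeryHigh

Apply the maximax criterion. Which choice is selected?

Row maxima: I=3, II=4, III=0, IV=4, V=4, VI=3, VII=5
Best best-case = 5 → VII.

VII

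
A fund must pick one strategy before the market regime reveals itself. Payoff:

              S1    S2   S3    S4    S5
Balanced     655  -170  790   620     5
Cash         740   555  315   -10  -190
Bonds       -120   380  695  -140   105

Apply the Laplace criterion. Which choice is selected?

Row averages: Balanced=380, Cash=282, Bonds=184
Highest average = 380 → Balanced.

Balanced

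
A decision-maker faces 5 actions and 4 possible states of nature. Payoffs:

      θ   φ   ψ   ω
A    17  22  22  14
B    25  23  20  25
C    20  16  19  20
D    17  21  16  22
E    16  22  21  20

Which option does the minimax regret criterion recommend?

Column bests: θ=25, φ=23, ψ=22, ω=25.
A regrets: 8, 1, 0, 11 → max 11
B regrets: 0, 0, 2, 0 → max 2
C regrets: 5, 7, 3, 5 → max 7
D regrets: 8, 2, 6, 3 → max 8
E regrets: 9, 1, 1, 5 → max 9
Smallest max regret = 2 → B.

B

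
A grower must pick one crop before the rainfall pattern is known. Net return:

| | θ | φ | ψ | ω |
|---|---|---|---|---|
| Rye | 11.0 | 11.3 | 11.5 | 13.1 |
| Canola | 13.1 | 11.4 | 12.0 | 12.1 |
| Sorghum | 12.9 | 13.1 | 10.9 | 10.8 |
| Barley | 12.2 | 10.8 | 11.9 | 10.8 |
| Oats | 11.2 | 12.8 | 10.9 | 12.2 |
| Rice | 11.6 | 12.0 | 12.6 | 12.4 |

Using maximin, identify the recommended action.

Rice

Row minima: Rye=11.0, Canola=11.4, Sorghum=10.8, Barley=10.8, Oats=10.9, Rice=11.6
Best worst-case = 11.6 → Rice.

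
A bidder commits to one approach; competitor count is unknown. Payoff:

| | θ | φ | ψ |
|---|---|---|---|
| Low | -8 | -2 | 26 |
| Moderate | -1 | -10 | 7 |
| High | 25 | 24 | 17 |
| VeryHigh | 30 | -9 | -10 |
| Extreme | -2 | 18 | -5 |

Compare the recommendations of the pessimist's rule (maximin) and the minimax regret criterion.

maximin → High; minimax regret → High (agree)

Row minima: Low=-8, Moderate=-10, High=17, VeryHigh=-10, Extreme=-5
Best worst-case = 17 → High.
Column bests: θ=30, φ=24, ψ=26.
Low regrets: 38, 26, 0 → max 38
Moderate regrets: 31, 34, 19 → max 34
High regrets: 5, 0, 9 → max 9
VeryHigh regrets: 0, 33, 36 → max 36
Extreme regrets: 32, 6, 31 → max 32
Smallest max regret = 9 → High.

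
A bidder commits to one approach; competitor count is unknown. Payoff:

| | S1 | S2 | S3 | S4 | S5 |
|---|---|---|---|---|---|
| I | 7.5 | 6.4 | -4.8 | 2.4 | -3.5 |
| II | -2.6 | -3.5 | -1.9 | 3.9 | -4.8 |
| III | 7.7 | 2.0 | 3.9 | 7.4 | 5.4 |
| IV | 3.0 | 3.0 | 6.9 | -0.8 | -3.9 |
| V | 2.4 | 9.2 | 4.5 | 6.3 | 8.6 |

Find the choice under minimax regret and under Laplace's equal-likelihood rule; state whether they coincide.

Column bests: S1=7.7, S2=9.2, S3=6.9, S4=7.4, S5=8.6.
I regrets: 0.2, 2.8, 11.7, 5.0, 12.1 → max 12.1
II regrets: 10.3, 12.7, 8.8, 3.5, 13.4 → max 13.4
III regrets: 0.0, 7.2, 3.0, 0.0, 3.2 → max 7.2
IV regrets: 4.7, 6.2, 0.0, 8.2, 12.5 → max 12.5
V regrets: 5.3, 0.0, 2.4, 1.1, 0.0 → max 5.3
Smallest max regret = 5.3 → V.
Row averages: I=1.6, II=-1.78, III=5.28, IV=1.64, V=6.2
Highest average = 6.2 → V.

minimax regret → V; laplace → V (agree)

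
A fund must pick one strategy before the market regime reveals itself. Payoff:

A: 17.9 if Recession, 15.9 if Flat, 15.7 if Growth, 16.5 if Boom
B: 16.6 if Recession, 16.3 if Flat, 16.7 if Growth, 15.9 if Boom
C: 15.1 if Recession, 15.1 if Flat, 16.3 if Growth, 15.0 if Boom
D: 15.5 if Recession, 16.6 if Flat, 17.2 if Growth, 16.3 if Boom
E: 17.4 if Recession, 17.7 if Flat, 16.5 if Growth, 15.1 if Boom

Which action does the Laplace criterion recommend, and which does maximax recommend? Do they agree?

laplace → E; maximax → A (disagree)

Row averages: A=16.5, B=16.375, C=15.375, D=16.4, E=16.675
Highest average = 16.675 → E.
Row maxima: A=17.9, B=16.7, C=16.3, D=17.2, E=17.7
Best best-case = 17.9 → A.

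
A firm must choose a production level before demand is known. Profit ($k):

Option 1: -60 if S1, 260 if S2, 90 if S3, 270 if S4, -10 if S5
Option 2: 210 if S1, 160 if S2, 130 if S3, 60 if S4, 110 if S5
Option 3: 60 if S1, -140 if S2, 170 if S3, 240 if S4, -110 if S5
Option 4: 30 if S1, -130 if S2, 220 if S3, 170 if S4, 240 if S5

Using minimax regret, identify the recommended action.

Column bests: S1=210, S2=260, S3=220, S4=270, S5=240.
Option 1 regrets: 270, 0, 130, 0, 250 → max 270
Option 2 regrets: 0, 100, 90, 210, 130 → max 210
Option 3 regrets: 150, 400, 50, 30, 350 → max 400
Option 4 regrets: 180, 390, 0, 100, 0 → max 390
Smallest max regret = 210 → Option 2.

Option 2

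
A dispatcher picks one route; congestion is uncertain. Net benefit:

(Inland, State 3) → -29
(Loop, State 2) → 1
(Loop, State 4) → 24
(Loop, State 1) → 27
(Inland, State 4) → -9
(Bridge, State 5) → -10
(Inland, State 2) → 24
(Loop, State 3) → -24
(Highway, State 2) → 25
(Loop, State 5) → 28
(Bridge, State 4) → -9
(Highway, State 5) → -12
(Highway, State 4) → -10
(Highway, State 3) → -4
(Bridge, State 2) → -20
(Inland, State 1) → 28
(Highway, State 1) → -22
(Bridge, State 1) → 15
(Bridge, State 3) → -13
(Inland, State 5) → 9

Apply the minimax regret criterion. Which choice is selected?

Loop

Column bests: State 1=28, State 2=25, State 3=-4, State 4=24, State 5=28.
Bridge regrets: 13, 45, 9, 33, 38 → max 45
Loop regrets: 1, 24, 20, 0, 0 → max 24
Inland regrets: 0, 1, 25, 33, 19 → max 33
Highway regrets: 50, 0, 0, 34, 40 → max 50
Smallest max regret = 24 → Loop.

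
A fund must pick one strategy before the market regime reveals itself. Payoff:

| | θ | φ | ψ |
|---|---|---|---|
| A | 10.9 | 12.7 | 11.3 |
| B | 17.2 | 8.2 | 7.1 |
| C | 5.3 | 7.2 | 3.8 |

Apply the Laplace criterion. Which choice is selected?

A

Row averages: A=349/30, B=65/6, C=163/30
Highest average = 349/30 → A.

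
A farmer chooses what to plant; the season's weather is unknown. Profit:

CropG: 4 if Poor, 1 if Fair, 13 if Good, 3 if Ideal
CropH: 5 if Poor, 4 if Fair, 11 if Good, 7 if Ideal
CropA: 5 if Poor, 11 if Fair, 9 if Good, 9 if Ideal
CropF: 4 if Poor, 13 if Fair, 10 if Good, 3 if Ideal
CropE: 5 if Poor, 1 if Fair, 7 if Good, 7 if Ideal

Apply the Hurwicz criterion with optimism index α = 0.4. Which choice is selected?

CropA

CropG: 0.4·13 + 0.6·1 = 5.8
CropH: 0.4·11 + 0.6·4 = 6.8
CropA: 0.4·11 + 0.6·5 = 7.4
CropF: 0.4·13 + 0.6·3 = 7
CropE: 0.4·7 + 0.6·1 = 3.4
Highest Hurwicz score = 7.4 → CropA.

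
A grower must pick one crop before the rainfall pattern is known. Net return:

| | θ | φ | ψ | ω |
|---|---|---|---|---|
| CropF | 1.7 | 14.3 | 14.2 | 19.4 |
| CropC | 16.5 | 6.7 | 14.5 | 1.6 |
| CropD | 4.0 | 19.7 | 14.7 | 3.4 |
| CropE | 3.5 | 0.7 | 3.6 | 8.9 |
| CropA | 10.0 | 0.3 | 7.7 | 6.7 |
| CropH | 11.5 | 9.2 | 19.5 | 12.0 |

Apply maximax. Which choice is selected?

Row maxima: CropF=19.4, CropC=16.5, CropD=19.7, CropE=8.9, CropA=10.0, CropH=19.5
Best best-case = 19.7 → CropD.

CropD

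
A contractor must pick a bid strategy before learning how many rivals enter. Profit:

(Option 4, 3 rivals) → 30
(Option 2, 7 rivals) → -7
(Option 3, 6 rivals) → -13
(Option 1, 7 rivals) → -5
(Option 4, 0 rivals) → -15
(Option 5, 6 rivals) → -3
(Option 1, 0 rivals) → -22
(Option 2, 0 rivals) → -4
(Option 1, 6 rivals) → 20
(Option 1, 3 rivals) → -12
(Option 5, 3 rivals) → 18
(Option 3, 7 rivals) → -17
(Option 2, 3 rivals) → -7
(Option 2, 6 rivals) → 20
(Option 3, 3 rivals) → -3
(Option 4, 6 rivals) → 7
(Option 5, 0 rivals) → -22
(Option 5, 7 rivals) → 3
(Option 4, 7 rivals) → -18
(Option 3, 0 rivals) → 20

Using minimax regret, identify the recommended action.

Option 3

Column bests: 0 rivals=20, 3 rivals=30, 6 rivals=20, 7 rivals=3.
Option 1 regrets: 42, 42, 0, 8 → max 42
Option 2 regrets: 24, 37, 0, 10 → max 37
Option 3 regrets: 0, 33, 33, 20 → max 33
Option 4 regrets: 35, 0, 13, 21 → max 35
Option 5 regrets: 42, 12, 23, 0 → max 42
Smallest max regret = 33 → Option 3.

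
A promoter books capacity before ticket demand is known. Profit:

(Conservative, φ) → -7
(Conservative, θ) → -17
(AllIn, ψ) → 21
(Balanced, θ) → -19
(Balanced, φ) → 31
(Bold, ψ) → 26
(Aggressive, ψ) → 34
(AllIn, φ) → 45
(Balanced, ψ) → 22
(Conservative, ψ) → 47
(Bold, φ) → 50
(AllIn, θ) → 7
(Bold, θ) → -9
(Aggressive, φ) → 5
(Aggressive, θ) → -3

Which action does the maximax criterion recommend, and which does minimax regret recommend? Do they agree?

maximax → Bold; minimax regret → Bold (agree)

Row maxima: Conservative=47, Balanced=31, Aggressive=34, Bold=50, AllIn=45
Best best-case = 50 → Bold.
Column bests: θ=7, φ=50, ψ=47.
Conservative regrets: 24, 57, 0 → max 57
Balanced regrets: 26, 19, 25 → max 26
Aggressive regrets: 10, 45, 13 → max 45
Bold regrets: 16, 0, 21 → max 21
AllIn regrets: 0, 5, 26 → max 26
Smallest max regret = 21 → Bold.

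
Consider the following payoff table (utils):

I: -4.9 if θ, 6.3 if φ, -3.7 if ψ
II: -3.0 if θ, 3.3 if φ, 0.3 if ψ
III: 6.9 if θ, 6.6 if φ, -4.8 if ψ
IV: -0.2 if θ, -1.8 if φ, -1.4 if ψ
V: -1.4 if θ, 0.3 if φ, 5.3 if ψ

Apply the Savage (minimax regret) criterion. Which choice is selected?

Column bests: θ=6.9, φ=6.6, ψ=5.3.
I regrets: 11.8, 0.3, 9.0 → max 11.8
II regrets: 9.9, 3.3, 5.0 → max 9.9
III regrets: 0.0, 0.0, 10.1 → max 10.1
IV regrets: 7.1, 8.4, 6.7 → max 8.4
V regrets: 8.3, 6.3, 0.0 → max 8.3
Smallest max regret = 8.3 → V.

V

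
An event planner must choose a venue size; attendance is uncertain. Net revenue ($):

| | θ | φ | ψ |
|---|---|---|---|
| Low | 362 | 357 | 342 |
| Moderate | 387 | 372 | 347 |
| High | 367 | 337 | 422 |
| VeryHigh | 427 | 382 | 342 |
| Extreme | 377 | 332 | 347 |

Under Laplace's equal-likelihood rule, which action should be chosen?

VeryHigh

Row averages: Low=1061/3, Moderate=1106/3, High=1126/3, VeryHigh=1151/3, Extreme=352
Highest average = 1151/3 → VeryHigh.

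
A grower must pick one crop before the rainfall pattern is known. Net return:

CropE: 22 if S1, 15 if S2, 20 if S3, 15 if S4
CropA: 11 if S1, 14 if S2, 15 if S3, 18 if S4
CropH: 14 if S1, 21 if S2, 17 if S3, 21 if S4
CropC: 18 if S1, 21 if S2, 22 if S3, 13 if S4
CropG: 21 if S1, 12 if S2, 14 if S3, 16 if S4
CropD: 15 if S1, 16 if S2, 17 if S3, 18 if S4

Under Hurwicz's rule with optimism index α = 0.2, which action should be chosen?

CropE: 0.2·22 + 0.8·15 = 16.4
CropA: 0.2·18 + 0.8·11 = 12.4
CropH: 0.2·21 + 0.8·14 = 15.4
CropC: 0.2·22 + 0.8·13 = 14.8
CropG: 0.2·21 + 0.8·12 = 13.8
CropD: 0.2·18 + 0.8·15 = 15.6
Highest Hurwicz score = 16.4 → CropE.

CropE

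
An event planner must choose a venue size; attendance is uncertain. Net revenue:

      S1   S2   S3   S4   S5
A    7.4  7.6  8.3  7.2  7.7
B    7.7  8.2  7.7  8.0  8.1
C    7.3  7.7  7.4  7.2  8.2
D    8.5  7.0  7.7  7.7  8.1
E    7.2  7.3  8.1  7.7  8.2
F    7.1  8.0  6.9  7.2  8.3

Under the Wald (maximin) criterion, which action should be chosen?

Row minima: A=7.2, B=7.7, C=7.2, D=7.0, E=7.2, F=6.9
Best worst-case = 7.7 → B.

B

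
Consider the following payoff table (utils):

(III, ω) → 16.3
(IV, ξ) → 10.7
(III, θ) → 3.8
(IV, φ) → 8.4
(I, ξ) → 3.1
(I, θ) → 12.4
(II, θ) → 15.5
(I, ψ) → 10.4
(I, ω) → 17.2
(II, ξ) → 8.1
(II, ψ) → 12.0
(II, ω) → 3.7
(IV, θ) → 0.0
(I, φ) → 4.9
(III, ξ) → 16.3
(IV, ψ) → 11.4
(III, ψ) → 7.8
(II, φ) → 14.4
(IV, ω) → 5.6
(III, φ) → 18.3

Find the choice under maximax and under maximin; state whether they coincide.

maximax → III; maximin → III (agree)

Row maxima: I=17.2, II=15.5, III=18.3, IV=11.4
Best best-case = 18.3 → III.
Row minima: I=3.1, II=3.7, III=3.8, IV=0.0
Best worst-case = 3.8 → III.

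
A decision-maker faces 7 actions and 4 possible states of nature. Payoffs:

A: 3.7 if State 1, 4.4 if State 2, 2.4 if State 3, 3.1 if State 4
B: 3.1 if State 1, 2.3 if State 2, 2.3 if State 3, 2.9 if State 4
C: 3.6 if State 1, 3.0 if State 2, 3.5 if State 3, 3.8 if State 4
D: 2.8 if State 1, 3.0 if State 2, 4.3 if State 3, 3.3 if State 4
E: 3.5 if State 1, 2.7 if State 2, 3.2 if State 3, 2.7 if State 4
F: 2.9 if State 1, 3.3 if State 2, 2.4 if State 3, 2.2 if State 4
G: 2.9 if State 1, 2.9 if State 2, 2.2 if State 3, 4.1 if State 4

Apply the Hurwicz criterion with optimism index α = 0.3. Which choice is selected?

D

A: 0.3·4.4 + 0.7·2.4 = 3
B: 0.3·3.1 + 0.7·2.3 = 2.54
C: 0.3·3.8 + 0.7·3.0 = 3.24
D: 0.3·4.3 + 0.7·2.8 = 3.25
E: 0.3·3.5 + 0.7·2.7 = 2.94
F: 0.3·3.3 + 0.7·2.2 = 2.53
G: 0.3·4.1 + 0.7·2.2 = 2.77
Highest Hurwicz score = 3.25 → D.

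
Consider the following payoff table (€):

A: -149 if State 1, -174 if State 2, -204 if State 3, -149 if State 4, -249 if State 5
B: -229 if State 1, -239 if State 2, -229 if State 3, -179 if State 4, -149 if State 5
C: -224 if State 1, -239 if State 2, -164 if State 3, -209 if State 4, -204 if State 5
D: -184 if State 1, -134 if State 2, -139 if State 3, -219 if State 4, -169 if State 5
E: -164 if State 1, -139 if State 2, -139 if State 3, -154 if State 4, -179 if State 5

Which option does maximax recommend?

D

Row maxima: A=-149, B=-149, C=-164, D=-134, E=-139
Best best-case = -134 → D.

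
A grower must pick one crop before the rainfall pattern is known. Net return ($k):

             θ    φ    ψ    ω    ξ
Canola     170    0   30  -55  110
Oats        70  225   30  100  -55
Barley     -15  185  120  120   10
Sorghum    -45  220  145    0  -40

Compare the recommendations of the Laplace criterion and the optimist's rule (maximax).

Row averages: Canola=51, Oats=74, Barley=84, Sorghum=56
Highest average = 84 → Barley.
Row maxima: Canola=170, Oats=225, Barley=185, Sorghum=220
Best best-case = 225 → Oats.

laplace → Barley; maximax → Oats (disagree)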